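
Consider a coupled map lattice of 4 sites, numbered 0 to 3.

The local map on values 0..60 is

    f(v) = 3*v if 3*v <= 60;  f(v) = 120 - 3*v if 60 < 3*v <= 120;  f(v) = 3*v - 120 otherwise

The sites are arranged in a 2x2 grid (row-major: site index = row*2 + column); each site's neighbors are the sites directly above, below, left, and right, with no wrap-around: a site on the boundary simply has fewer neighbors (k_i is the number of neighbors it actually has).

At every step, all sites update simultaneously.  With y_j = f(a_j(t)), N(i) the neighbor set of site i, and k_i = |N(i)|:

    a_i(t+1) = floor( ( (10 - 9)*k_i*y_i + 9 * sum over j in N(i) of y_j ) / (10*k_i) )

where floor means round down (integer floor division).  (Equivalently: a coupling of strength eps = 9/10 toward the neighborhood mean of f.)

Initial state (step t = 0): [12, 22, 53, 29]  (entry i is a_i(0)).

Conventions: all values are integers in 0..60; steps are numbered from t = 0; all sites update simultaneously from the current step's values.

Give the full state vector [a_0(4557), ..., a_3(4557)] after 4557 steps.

Answer: [33, 33, 33, 33]
Key observation: The state at step 9, [33, 33, 33, 33], reappears at step 13: the system is in a cycle of period 4 from step 9 on.  Therefore the state at step 4557 equals the state at step 9 + ((4557 - 9) mod 4) = 9, which is [33, 33, 33, 33].

Derivation:
t=0: [12, 22, 53, 29]
t=1: [45, 36, 34, 45]
t=2: [15, 14, 15, 15]
t=3: [43, 44, 45, 43]
t=4: [13, 9, 9, 13]
t=5: [28, 37, 37, 28]
t=6: [11, 33, 33, 11]
t=7: [22, 31, 31, 22]
t=8: [29, 51, 51, 29]
t=9: [33, 33, 33, 33]
t=10: [21, 21, 21, 21]
t=11: [57, 57, 57, 57]
t=12: [51, 51, 51, 51]
t=13: [33, 33, 33, 33]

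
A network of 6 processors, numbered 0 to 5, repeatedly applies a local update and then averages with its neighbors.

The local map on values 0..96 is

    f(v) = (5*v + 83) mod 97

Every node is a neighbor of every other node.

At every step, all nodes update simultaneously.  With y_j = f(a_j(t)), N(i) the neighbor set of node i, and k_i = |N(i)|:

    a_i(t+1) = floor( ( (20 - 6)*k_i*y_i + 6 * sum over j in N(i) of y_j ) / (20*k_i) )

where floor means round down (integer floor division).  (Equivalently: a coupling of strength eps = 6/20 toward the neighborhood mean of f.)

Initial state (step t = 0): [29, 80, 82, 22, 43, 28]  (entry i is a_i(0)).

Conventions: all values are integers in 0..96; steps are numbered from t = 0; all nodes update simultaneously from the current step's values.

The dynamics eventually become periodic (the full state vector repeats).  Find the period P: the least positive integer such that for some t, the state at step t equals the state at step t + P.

Simulating step by step:
t=0: [29, 80, 82, 22, 43, 28]
t=1: [37, 76, 21, 77, 20, 34]
t=2: [75, 75, 86, 79, 82, 65]
t=3: [61, 61, 35, 74, 22, 29]
t=4: [15, 15, 56, 57, 76, 37]
t=5: [64, 64, 71, 74, 73, 72]
t=6: [25, 25, 47, 57, 54, 50]
t=7: [23, 23, 31, 63, 53, 41]
t=8: [15, 15, 40, 19, 49, 72]
t=9: [62, 62, 80, 74, 46, 58]
t=10: [19, 19, 77, 58, 30, 68]
t=11: [75, 75, 75, 76, 48, 46]
t=12: [65, 65, 65, 68, 40, 34]
t=13: [27, 27, 27, 36, 71, 52]
t=14: [29, 29, 29, 58, 46, 47]
t=15: [35, 35, 35, 66, 28, 31]
t=16: [58, 58, 58, 33, 35, 45]
t=17: [75, 75, 75, 57, 63, 33]
t=18: [65, 65, 65, 70, 27, 55]
t=19: [24, 24, 24, 40, 27, 54]
t=20: [17, 17, 17, 69, 27, 51]
t=21: [64, 64, 64, 45, 34, 49]
t=22: [19, 19, 19, 20, 47, 33]
t=23: [76, 76, 76, 79, 41, 59]
t=24: [77, 77, 77, 87, 89, 85]
t=25: [71, 71, 71, 41, 47, 35]
t=26: [52, 52, 52, 80, 37, 61]
t=27: [52, 52, 52, 80, 66, 19]
t=28: [54, 54, 54, 82, 37, 73]
t=29: [59, 59, 59, 24, 67, 58]
t=30: [78, 78, 78, 28, 42, 75]
t=31: [75, 75, 75, 39, 22, 66]
t=32: [69, 69, 69, 78, 86, 40]
t=33: [44, 44, 44, 73, 37, 76]
t=34: [22, 22, 22, 53, 62, 62]
t=35: [82, 82, 82, 57, 24, 24]
t=36: [12, 12, 12, 56, 12, 12]
t=37: [47, 47, 47, 64, 47, 47]
t=38: [26, 26, 26, 18, 26, 26]
t=39: [22, 22, 22, 58, 22, 22]
t=40: [95, 95, 95, 86, 95, 95]
t=41: [70, 70, 70, 41, 70, 70]
t=42: [47, 47, 47, 79, 47, 47]
t=43: [30, 30, 30, 71, 30, 30]
t=44: [39, 39, 39, 46, 39, 39]
t=45: [80, 80, 80, 40, 80, 80]
t=46: [94, 94, 94, 90, 94, 94]
t=47: [66, 66, 66, 54, 66, 66]
t=48: [27, 27, 27, 50, 27, 27]
t=49: [25, 25, 25, 36, 25, 25]
t=50: [17, 17, 17, 52, 17, 17]
t=51: [69, 69, 69, 57, 69, 69]
t=52: [42, 42, 42, 65, 42, 42]
t=53: [3, 3, 3, 14, 3, 3]
t=54: [4, 4, 4, 39, 4, 4]
t=55: [10, 10, 10, 60, 10, 10]
t=56: [39, 39, 39, 75, 39, 39]
t=57: [83, 83, 83, 74, 83, 83]
t=58: [16, 16, 16, 49, 16, 16]
t=59: [64, 64, 64, 45, 64, 64]
t=60: [15, 15, 15, 16, 15, 15]
t=61: [61, 61, 61, 64, 61, 61]
t=62: [0, 0, 0, 10, 0, 0]
t=63: [80, 80, 80, 50, 80, 80]
t=64: [91, 91, 91, 57, 91, 91]
t=65: [54, 54, 54, 69, 54, 54]
t=66: [60, 60, 60, 46, 60, 60]
t=67: [87, 87, 87, 43, 87, 87]
t=68: [31, 31, 31, 14, 31, 31]
t=69: [44, 44, 44, 52, 44, 44]
t=70: [14, 14, 14, 40, 14, 14]
t=71: [57, 57, 57, 79, 57, 57]
t=72: [77, 77, 77, 86, 77, 77]
t=73: [76, 76, 76, 43, 76, 76]
t=74: [70, 70, 70, 27, 70, 70]
t=75: [43, 43, 43, 30, 43, 43]
t=76: [8, 8, 8, 29, 8, 8]
t=77: [26, 26, 26, 31, 26, 26]
t=78: [20, 20, 20, 36, 20, 20]
t=79: [84, 84, 84, 74, 84, 84]
t=80: [20, 20, 20, 50, 20, 20]
t=81: [83, 83, 83, 55, 83, 83]
t=82: [16, 16, 16, 50, 16, 16]
t=83: [64, 64, 64, 49, 64, 64]
t=84: [16, 16, 16, 30, 16, 16]
t=85: [64, 64, 64, 47, 64, 64]
t=86: [15, 15, 15, 23, 15, 15]
t=87: [57, 57, 57, 21, 57, 57]
t=88: [77, 77, 77, 86, 77, 77]

Answer: 16
Key observation: The state at step 72, [77, 77, 77, 86, 77, 77], reappears at step 88 — and no state repeats earlier — so the cycle the system enters has period 16.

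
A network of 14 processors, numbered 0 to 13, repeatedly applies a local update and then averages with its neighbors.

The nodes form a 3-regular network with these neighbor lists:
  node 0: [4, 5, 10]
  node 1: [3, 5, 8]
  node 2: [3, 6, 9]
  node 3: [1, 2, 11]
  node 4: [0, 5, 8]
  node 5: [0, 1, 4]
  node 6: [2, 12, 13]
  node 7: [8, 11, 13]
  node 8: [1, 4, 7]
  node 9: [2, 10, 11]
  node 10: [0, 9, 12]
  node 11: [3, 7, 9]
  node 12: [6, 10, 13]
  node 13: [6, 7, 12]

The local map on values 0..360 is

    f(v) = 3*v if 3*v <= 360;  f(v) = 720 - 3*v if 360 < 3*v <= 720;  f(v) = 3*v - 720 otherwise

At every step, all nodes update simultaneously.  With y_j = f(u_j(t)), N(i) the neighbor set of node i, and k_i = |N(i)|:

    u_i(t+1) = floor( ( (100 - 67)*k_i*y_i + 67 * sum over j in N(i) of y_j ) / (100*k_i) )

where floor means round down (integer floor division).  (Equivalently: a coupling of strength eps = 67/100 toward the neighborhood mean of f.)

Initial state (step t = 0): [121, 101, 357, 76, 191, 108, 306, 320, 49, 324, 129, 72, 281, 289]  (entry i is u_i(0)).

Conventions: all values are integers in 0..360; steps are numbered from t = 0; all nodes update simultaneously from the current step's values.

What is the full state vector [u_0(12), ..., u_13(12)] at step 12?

Answer: [139, 78, 116, 101, 113, 139, 75, 100, 73, 182, 134, 151, 69, 71]

Derivation:
t=0: [121, 101, 357, 76, 191, 108, 306, 320, 49, 324, 129, 72, 281, 289]
t=1: [297, 256, 267, 269, 233, 287, 204, 193, 202, 284, 273, 232, 192, 173]
t=2: [114, 92, 99, 62, 102, 100, 130, 122, 84, 89, 132, 88, 138, 154]
t=3: [320, 255, 272, 248, 300, 305, 301, 289, 292, 285, 311, 267, 304, 306]
t=4: [210, 98, 108, 57, 191, 168, 168, 145, 134, 131, 196, 95, 196, 181]
t=5: [140, 254, 266, 258, 187, 189, 212, 268, 267, 273, 166, 268, 160, 199]
t=6: [218, 78, 78, 63, 171, 162, 126, 92, 90, 118, 215, 80, 175, 131]
t=7: [137, 231, 274, 220, 195, 190, 281, 278, 249, 239, 162, 262, 230, 289]
t=8: [217, 61, 75, 63, 153, 154, 102, 91, 70, 90, 153, 61, 122, 108]
t=9: [196, 207, 245, 194, 206, 199, 302, 250, 229, 238, 240, 223, 315, 315]
t=10: [93, 98, 78, 82, 97, 114, 165, 78, 62, 16, 81, 55, 166, 172]
t=11: [287, 269, 193, 235, 276, 305, 221, 201, 244, 159, 202, 172, 223, 219]
t=12: [139, 78, 116, 101, 113, 139, 75, 100, 73, 182, 134, 151, 69, 71]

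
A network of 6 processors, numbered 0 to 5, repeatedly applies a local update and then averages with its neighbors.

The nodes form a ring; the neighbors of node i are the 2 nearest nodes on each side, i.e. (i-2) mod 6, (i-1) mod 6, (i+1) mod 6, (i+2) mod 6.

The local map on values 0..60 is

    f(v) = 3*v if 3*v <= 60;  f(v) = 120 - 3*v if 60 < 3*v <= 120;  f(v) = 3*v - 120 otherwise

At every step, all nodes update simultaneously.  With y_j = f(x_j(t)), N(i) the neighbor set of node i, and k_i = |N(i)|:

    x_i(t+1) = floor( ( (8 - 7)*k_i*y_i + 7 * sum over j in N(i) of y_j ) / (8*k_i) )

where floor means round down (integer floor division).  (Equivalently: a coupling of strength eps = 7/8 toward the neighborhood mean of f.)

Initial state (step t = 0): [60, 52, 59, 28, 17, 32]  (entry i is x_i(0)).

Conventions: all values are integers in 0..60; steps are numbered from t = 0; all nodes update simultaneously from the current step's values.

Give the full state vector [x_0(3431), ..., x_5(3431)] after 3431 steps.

Simulating step by step:
t=0: [60, 52, 59, 28, 17, 32]
t=1: [44, 43, 47, 41, 45, 43]
t=2: [13, 10, 11, 12, 11, 9]
t=3: [31, 33, 34, 31, 33, 33]
t=4: [21, 22, 23, 21, 22, 23]
t=5: [53, 54, 54, 53, 54, 54]
t=6: [41, 40, 40, 41, 40, 40]
t=7: [0, 1, 1, 0, 1, 1]
t=8: [2, 1, 1, 2, 1, 1]
t=9: [3, 4, 4, 3, 4, 4]
t=10: [11, 10, 10, 11, 10, 10]
t=11: [30, 31, 31, 30, 31, 31]
t=12: [27, 28, 28, 27, 28, 28]
t=13: [36, 37, 37, 36, 37, 37]
t=14: [9, 10, 10, 9, 10, 10]
t=15: [29, 28, 28, 29, 28, 28]
t=16: [35, 34, 34, 35, 34, 34]
t=17: [17, 16, 16, 17, 16, 16]
t=18: [48, 49, 49, 48, 49, 49]
t=19: [26, 25, 25, 26, 25, 25]
t=20: [44, 43, 43, 44, 43, 43]
t=21: [9, 10, 10, 9, 10, 10]

Answer: [29, 28, 28, 29, 28, 28]
Key observation: The state at step 14, [9, 10, 10, 9, 10, 10], reappears at step 21: the system is in a cycle of period 7 from step 14 on.  Therefore the state at step 3431 equals the state at step 14 + ((3431 - 14) mod 7) = 15, which is [29, 28, 28, 29, 28, 28].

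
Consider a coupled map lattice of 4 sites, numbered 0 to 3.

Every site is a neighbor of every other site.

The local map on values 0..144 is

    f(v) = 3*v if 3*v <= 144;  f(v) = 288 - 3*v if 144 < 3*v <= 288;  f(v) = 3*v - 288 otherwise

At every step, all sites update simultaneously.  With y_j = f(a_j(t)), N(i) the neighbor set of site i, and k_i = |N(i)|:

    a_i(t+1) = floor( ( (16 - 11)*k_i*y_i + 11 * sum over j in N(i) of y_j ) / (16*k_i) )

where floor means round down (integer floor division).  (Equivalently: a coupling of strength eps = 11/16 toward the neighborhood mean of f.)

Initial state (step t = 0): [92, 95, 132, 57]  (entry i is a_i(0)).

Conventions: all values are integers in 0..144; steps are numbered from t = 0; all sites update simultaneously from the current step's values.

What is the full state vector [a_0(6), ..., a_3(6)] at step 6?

Answer: [90, 90, 90, 90]

Derivation:
t=0: [92, 95, 132, 57]
t=1: [56, 55, 64, 64]
t=2: [109, 109, 107, 107]
t=3: [36, 36, 35, 35]
t=4: [106, 106, 106, 106]
t=5: [30, 30, 30, 30]
t=6: [90, 90, 90, 90]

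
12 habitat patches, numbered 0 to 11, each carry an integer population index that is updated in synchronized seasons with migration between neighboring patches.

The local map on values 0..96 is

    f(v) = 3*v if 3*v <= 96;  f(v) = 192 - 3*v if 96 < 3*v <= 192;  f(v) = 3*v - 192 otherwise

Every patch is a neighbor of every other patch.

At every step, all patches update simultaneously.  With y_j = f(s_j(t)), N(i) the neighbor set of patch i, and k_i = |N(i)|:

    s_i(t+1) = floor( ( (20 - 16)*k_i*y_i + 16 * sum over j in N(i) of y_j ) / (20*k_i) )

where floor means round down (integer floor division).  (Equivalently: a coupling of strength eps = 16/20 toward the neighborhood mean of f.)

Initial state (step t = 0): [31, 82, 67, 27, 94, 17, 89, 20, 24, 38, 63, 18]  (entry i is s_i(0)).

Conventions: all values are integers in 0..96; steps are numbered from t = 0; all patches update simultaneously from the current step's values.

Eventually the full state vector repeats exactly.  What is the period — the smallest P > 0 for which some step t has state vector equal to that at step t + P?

Simulating step by step:
t=0: [31, 82, 67, 27, 94, 17, 89, 20, 24, 38, 63, 18]
t=1: [64, 59, 53, 62, 63, 58, 61, 60, 61, 62, 52, 59]
t=2: [11, 13, 15, 12, 12, 14, 12, 13, 12, 12, 16, 13]
t=3: [38, 38, 39, 38, 38, 39, 38, 38, 38, 38, 39, 38]
t=4: [77, 77, 76, 77, 77, 76, 77, 77, 77, 77, 76, 77]
t=5: [38, 38, 37, 38, 38, 37, 38, 38, 38, 38, 37, 38]
t=6: [78, 78, 79, 78, 78, 79, 78, 78, 78, 78, 79, 78]
t=7: [42, 42, 43, 42, 42, 43, 42, 42, 42, 42, 43, 42]
t=8: [65, 65, 64, 65, 65, 64, 65, 65, 65, 65, 64, 65]
t=9: [2, 2, 1, 2, 2, 1, 2, 2, 2, 2, 1, 2]
t=10: [5, 5, 4, 5, 5, 4, 5, 5, 5, 5, 4, 5]
t=11: [14, 14, 13, 14, 14, 13, 14, 14, 14, 14, 13, 14]
t=12: [41, 41, 40, 41, 41, 40, 41, 41, 41, 41, 40, 41]
t=13: [69, 69, 70, 69, 69, 70, 69, 69, 69, 69, 70, 69]
t=14: [15, 15, 16, 15, 15, 16, 15, 15, 15, 15, 16, 15]
t=15: [45, 45, 46, 45, 45, 46, 45, 45, 45, 45, 46, 45]
t=16: [56, 56, 55, 56, 56, 55, 56, 56, 56, 56, 55, 56]
t=17: [24, 24, 25, 24, 24, 25, 24, 24, 24, 24, 25, 24]
t=18: [72, 72, 73, 72, 72, 73, 72, 72, 72, 72, 73, 72]
t=19: [24, 24, 25, 24, 24, 25, 24, 24, 24, 24, 25, 24]

Answer: 2
Key observation: The state at step 17, [24, 24, 25, 24, 24, 25, 24, 24, 24, 24, 25, 24], reappears at step 19 — and no state repeats earlier — so the cycle the system enters has period 2.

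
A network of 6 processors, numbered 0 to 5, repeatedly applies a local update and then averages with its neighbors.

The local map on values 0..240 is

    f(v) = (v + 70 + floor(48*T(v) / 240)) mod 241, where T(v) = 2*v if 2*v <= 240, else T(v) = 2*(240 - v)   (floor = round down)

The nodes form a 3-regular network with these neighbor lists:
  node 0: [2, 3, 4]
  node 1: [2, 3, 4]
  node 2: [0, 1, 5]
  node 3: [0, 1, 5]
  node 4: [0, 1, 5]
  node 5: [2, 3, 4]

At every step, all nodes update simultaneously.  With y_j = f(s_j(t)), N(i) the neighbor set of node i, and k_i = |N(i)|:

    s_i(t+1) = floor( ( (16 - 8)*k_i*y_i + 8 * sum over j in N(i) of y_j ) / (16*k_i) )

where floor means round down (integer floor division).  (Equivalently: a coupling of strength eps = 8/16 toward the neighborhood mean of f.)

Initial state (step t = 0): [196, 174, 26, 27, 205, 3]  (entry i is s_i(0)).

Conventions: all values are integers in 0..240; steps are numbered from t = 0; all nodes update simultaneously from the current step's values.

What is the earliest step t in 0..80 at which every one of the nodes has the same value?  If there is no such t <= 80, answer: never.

Answer: 8
Key observation: Synchronization is absorbing here: once all nodes are equal they stay equal, and step 8 is the first all-equal step.

Derivation:
t=0: [196, 174, 26, 27, 205, 3]  (not all equal)
t=1: [64, 58, 77, 77, 48, 80]  (not all equal)
t=2: [161, 157, 170, 170, 150, 172]  (not all equal)
t=3: [22, 21, 24, 24, 18, 25]  (not all equal)
t=4: [100, 99, 102, 102, 98, 102]  (not all equal)
t=5: [210, 209, 211, 211, 208, 211]  (not all equal)
t=6: [50, 50, 50, 50, 49, 50]  (not all equal)
t=7: [139, 139, 140, 140, 139, 139]  (not all equal)
t=8: [8, 8, 8, 8, 8, 8]  (all equal)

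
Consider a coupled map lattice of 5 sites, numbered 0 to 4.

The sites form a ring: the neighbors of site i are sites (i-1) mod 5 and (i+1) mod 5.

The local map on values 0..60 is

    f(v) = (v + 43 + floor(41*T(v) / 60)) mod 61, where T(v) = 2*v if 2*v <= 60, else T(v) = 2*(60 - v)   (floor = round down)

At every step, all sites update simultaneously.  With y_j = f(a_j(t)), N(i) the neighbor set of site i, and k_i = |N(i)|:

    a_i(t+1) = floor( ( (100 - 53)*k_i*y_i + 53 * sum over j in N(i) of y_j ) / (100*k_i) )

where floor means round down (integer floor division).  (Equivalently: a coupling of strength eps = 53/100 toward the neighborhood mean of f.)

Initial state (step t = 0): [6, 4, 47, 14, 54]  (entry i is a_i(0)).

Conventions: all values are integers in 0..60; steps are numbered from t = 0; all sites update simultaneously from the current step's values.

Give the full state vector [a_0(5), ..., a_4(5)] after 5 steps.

Simulating step by step:
t=0: [6, 4, 47, 14, 54]
t=1: [52, 51, 39, 30, 39]
t=2: [45, 45, 49, 50, 48]
t=3: [46, 46, 46, 45, 46]
t=4: [47, 47, 47, 47, 47]
t=5: [46, 46, 46, 46, 46]

Answer: [46, 46, 46, 46, 46]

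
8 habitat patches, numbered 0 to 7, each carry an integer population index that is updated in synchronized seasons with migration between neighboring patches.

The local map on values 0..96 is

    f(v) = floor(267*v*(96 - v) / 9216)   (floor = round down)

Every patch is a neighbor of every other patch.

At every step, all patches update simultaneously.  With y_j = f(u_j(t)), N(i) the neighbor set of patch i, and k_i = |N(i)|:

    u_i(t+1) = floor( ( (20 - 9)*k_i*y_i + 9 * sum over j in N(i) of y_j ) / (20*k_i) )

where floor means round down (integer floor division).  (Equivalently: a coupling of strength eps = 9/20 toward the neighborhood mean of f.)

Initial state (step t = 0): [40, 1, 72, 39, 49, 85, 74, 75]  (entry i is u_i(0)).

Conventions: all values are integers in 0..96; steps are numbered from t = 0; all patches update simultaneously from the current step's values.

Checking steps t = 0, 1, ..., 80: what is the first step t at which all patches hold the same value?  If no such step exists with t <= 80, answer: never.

Answer: 5
Key observation: Synchronization is absorbing here: once all patches are equal they stay equal, and step 5 is the first all-equal step.

Derivation:
t=0: [40, 1, 72, 39, 49, 85, 74, 75]  (not all equal)
t=1: [54, 24, 47, 54, 55, 36, 46, 45]  (not all equal)
t=2: [64, 56, 64, 64, 64, 62, 64, 64]  (not all equal)
t=3: [59, 61, 59, 59, 59, 60, 59, 59]  (not all equal)
t=4: [62, 61, 62, 62, 62, 62, 62, 62]  (not all equal)
t=5: [61, 61, 61, 61, 61, 61, 61, 61]  (all equal)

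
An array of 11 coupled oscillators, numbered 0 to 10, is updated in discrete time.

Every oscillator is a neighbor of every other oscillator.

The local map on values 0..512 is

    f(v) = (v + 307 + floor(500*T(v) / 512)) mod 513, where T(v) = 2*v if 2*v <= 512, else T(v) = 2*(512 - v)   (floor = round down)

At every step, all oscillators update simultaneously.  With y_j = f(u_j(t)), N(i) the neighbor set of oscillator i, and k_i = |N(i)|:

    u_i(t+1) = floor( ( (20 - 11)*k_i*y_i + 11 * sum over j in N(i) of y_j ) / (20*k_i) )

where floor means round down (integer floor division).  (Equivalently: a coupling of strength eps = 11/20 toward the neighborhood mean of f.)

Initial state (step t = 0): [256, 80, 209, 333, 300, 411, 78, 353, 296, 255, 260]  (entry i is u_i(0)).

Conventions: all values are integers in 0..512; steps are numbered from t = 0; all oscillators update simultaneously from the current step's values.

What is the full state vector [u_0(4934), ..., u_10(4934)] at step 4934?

Answer: [406, 406, 406, 406, 406, 406, 406, 406, 406, 406, 406]
Key observation: The state at step 27, [407, 407, 407, 407, 407, 407, 407, 407, 407, 407, 407], reappears at step 29: the system is in a cycle of period 2 from step 27 on.  Therefore the state at step 4934 equals the state at step 27 + ((4934 - 27) mod 2) = 28, which is [406, 406, 406, 406, 406, 406, 406, 406, 406, 406, 406].

Derivation:
t=0: [256, 80, 209, 333, 300, 411, 78, 353, 296, 255, 260]
t=1: [175, 172, 323, 348, 361, 319, 170, 341, 362, 174, 173]
t=2: [360, 356, 429, 420, 414, 430, 354, 422, 414, 358, 357]
t=3: [431, 433, 405, 409, 411, 405, 434, 408, 411, 432, 432]
t=4: [389, 388, 399, 398, 397, 399, 388, 398, 397, 389, 389]
t=5: [420, 420, 416, 416, 416, 416, 420, 416, 416, 420, 420]
t=6: [394, 394, 395, 395, 395, 395, 394, 395, 395, 394, 394]
t=7: [417, 417, 417, 417, 417, 417, 417, 417, 417, 417, 417]
t=8: [396, 396, 396, 396, 396, 396, 396, 396, 396, 396, 396]
t=9: [416, 416, 416, 416, 416, 416, 416, 416, 416, 416, 416]
t=10: [397, 397, 397, 397, 397, 397, 397, 397, 397, 397, 397]
t=11: [415, 415, 415, 415, 415, 415, 415, 415, 415, 415, 415]
t=12: [398, 398, 398, 398, 398, 398, 398, 398, 398, 398, 398]
t=13: [414, 414, 414, 414, 414, 414, 414, 414, 414, 414, 414]
t=14: [399, 399, 399, 399, 399, 399, 399, 399, 399, 399, 399]
t=15: [413, 413, 413, 413, 413, 413, 413, 413, 413, 413, 413]
t=16: [400, 400, 400, 400, 400, 400, 400, 400, 400, 400, 400]
t=17: [412, 412, 412, 412, 412, 412, 412, 412, 412, 412, 412]
t=18: [401, 401, 401, 401, 401, 401, 401, 401, 401, 401, 401]
t=19: [411, 411, 411, 411, 411, 411, 411, 411, 411, 411, 411]
t=20: [402, 402, 402, 402, 402, 402, 402, 402, 402, 402, 402]
t=21: [410, 410, 410, 410, 410, 410, 410, 410, 410, 410, 410]
t=22: [403, 403, 403, 403, 403, 403, 403, 403, 403, 403, 403]
t=23: [409, 409, 409, 409, 409, 409, 409, 409, 409, 409, 409]
t=24: [404, 404, 404, 404, 404, 404, 404, 404, 404, 404, 404]
t=25: [408, 408, 408, 408, 408, 408, 408, 408, 408, 408, 408]
t=26: [405, 405, 405, 405, 405, 405, 405, 405, 405, 405, 405]
t=27: [407, 407, 407, 407, 407, 407, 407, 407, 407, 407, 407]
t=28: [406, 406, 406, 406, 406, 406, 406, 406, 406, 406, 406]
t=29: [407, 407, 407, 407, 407, 407, 407, 407, 407, 407, 407]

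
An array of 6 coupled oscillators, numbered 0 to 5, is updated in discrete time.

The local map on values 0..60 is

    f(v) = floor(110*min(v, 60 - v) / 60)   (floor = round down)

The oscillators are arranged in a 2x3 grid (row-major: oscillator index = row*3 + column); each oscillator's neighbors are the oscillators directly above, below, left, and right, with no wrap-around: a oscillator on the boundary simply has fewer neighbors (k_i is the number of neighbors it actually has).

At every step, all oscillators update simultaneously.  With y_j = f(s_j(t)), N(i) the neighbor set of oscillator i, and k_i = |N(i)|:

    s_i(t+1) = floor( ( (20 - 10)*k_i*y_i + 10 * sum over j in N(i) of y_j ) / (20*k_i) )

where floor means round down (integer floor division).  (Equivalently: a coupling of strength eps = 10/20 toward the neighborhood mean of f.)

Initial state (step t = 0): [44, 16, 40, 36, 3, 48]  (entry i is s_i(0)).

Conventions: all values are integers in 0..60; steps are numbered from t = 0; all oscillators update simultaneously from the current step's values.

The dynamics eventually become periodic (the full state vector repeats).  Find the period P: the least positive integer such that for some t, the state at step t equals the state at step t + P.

Simulating step by step:
t=0: [44, 16, 40, 36, 3, 48]
t=1: [32, 26, 30, 30, 18, 21]
t=2: [51, 46, 48, 48, 39, 41]
t=3: [19, 25, 25, 24, 32, 32]
t=4: [39, 44, 46, 43, 48, 49]
t=5: [34, 28, 24, 30, 24, 21]
t=6: [50, 48, 44, 50, 46, 41]
t=7: [19, 23, 28, 19, 24, 30]
t=8: [36, 42, 49, 36, 43, 51]
t=9: [41, 32, 22, 40, 31, 20]
t=10: [38, 46, 41, 39, 47, 41]
t=11: [35, 28, 31, 34, 27, 31]
t=12: [47, 50, 52, 47, 49, 52]
t=13: [21, 18, 15, 22, 19, 15]
t=14: [37, 33, 28, 38, 33, 28]
t=15: [43, 48, 50, 42, 47, 50]
t=16: [29, 23, 19, 30, 23, 19]
t=17: [50, 42, 36, 51, 42, 36]
t=18: [21, 32, 41, 20, 32, 41]
t=19: [40, 46, 38, 40, 45, 38]
t=20: [33, 29, 36, 33, 30, 36]
t=21: [50, 51, 46, 50, 51, 46]
t=22: [17, 17, 22, 17, 17, 22]
t=23: [31, 32, 37, 31, 32, 37]
t=24: [52, 49, 44, 52, 49, 44]
t=25: [15, 20, 26, 15, 20, 26]
t=26: [29, 36, 44, 29, 36, 44]
t=27: [50, 43, 32, 50, 43, 32]
t=28: [21, 32, 46, 21, 32, 46]
t=29: [41, 44, 31, 41, 44, 31]
t=30: [32, 33, 47, 32, 33, 47]
t=31: [50, 45, 29, 50, 45, 29]
t=32: [20, 29, 46, 20, 29, 46]
t=33: [40, 45, 32, 40, 45, 32]
t=34: [33, 32, 45, 33, 32, 45]
t=35: [49, 46, 33, 49, 46, 33]
t=36: [21, 28, 43, 21, 28, 43]
t=37: [41, 45, 36, 41, 45, 36]
t=38: [32, 31, 39, 32, 31, 39]
t=39: [51, 50, 41, 51, 50, 41]
t=40: [16, 20, 30, 16, 20, 30]
t=41: [30, 38, 50, 30, 38, 50]
t=42: [51, 38, 23, 51, 38, 23]
t=43: [22, 36, 41, 22, 36, 41]
t=44: [41, 41, 36, 41, 41, 36]
t=45: [34, 35, 41, 34, 35, 41]
t=46: [46, 43, 36, 46, 43, 36]
t=47: [26, 32, 40, 26, 32, 40]
t=48: [48, 47, 39, 48, 47, 39]
t=49: [22, 25, 34, 22, 25, 34]
t=50: [41, 44, 46, 41, 44, 46]
t=51: [32, 29, 26, 32, 29, 26]
t=52: [51, 51, 48, 51, 51, 48]
t=53: [16, 17, 20, 16, 17, 20]
t=54: [29, 31, 34, 29, 31, 34]
t=55: [53, 52, 48, 53, 52, 48]
t=56: [12, 15, 20, 12, 15, 20]
t=57: [23, 27, 33, 23, 27, 33]
t=58: [43, 47, 49, 43, 47, 49]
t=59: [29, 23, 20, 29, 23, 20]
t=60: [50, 42, 37, 50, 42, 37]
t=61: [21, 32, 39, 21, 32, 39]
t=62: [41, 46, 41, 41, 46, 41]
t=63: [31, 28, 31, 31, 28, 31]
t=64: [52, 51, 52, 52, 51, 52]
t=65: [14, 15, 14, 14, 15, 14]
t=66: [25, 26, 25, 25, 26, 25]
t=67: [45, 46, 45, 45, 46, 45]
t=68: [26, 25, 26, 26, 25, 26]
t=69: [46, 45, 46, 46, 45, 46]
t=70: [25, 26, 25, 25, 26, 25]

Answer: 4
Key observation: The state at step 66, [25, 26, 25, 25, 26, 25], reappears at step 70 — and no state repeats earlier — so the cycle the system enters has period 4.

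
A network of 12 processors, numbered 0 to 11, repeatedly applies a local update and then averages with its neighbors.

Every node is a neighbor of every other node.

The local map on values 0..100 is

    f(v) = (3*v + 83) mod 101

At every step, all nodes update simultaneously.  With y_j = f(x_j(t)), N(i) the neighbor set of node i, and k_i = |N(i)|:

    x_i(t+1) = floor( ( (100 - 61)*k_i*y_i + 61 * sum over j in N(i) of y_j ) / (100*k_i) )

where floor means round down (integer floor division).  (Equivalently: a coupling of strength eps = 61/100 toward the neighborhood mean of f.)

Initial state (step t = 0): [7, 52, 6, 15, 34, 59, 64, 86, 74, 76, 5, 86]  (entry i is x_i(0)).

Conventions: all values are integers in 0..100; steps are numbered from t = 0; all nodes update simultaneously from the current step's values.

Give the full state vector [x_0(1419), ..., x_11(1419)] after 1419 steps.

Answer: [70, 49, 69, 44, 64, 55, 60, 49, 70, 72, 68, 49]
Key observation: The state at step 9, [70, 49, 69, 44, 64, 55, 60, 49, 70, 72, 68, 49], reappears at step 10: the system is in a cycle of period 1 from step 9 on.  Therefore the state at step 1419 equals the state at step 9 + ((1419 - 9) mod 1) = 9, which is [70, 49, 69, 44, 64, 55, 60, 49, 70, 72, 68, 49].

Derivation:
t=0: [7, 52, 6, 15, 34, 59, 64, 86, 74, 76, 5, 86]
t=1: [26, 38, 25, 34, 53, 45, 50, 38, 26, 28, 58, 38]
t=2: [62, 74, 61, 70, 55, 47, 52, 74, 62, 64, 60, 74]
t=3: [52, 30, 51, 60, 45, 36, 41, 30, 52, 54, 50, 30]
t=4: [43, 55, 42, 51, 36, 61, 32, 55, 43, 45, 41, 55]
t=5: [28, 40, 27, 36, 55, 46, 51, 40, 28, 30, 26, 40]
t=6: [50, 29, 49, 58, 44, 35, 40, 29, 50, 52, 48, 29]
t=7: [38, 51, 37, 46, 32, 57, 28, 51, 38, 40, 36, 51]
t=8: [70, 49, 69, 44, 64, 55, 60, 49, 70, 38, 68, 49]
t=9: [70, 49, 69, 44, 64, 55, 60, 49, 70, 72, 68, 49]
t=10: [70, 49, 69, 44, 64, 55, 60, 49, 70, 72, 68, 49]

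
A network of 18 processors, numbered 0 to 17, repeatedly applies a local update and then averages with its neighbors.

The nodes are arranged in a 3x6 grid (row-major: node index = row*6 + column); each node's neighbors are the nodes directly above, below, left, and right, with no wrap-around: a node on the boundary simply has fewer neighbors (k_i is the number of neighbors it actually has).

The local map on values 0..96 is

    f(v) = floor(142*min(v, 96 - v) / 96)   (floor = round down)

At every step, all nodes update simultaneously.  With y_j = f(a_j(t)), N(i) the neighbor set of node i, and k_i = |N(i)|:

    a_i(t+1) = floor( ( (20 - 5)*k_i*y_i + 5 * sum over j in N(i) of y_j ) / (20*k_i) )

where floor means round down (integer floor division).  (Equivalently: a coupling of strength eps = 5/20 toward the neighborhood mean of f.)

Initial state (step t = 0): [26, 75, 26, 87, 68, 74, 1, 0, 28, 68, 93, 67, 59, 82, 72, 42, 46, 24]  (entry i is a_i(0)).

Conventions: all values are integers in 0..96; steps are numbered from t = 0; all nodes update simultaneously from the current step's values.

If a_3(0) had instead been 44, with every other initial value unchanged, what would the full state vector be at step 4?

Answer: [58, 57, 53, 53, 52, 46, 46, 42, 49, 56, 66, 50, 56, 62, 49, 52, 52, 52]
Key observation: This trace re-runs the system from the modified initial state.

Derivation:
t=0: [26, 75, 26, 44, 68, 74, 1, 0, 28, 68, 93, 67, 59, 82, 72, 42, 46, 24]
t=1: [32, 29, 39, 58, 39, 34, 8, 5, 37, 41, 15, 37, 43, 22, 36, 58, 59, 40]
t=2: [41, 40, 55, 56, 53, 51, 18, 13, 51, 56, 30, 51, 52, 34, 51, 55, 51, 57]
t=3: [55, 55, 60, 59, 61, 65, 31, 26, 62, 58, 48, 63, 58, 50, 64, 60, 62, 59]
t=4: [58, 57, 53, 53, 52, 46, 46, 42, 49, 56, 66, 50, 56, 62, 49, 52, 52, 52]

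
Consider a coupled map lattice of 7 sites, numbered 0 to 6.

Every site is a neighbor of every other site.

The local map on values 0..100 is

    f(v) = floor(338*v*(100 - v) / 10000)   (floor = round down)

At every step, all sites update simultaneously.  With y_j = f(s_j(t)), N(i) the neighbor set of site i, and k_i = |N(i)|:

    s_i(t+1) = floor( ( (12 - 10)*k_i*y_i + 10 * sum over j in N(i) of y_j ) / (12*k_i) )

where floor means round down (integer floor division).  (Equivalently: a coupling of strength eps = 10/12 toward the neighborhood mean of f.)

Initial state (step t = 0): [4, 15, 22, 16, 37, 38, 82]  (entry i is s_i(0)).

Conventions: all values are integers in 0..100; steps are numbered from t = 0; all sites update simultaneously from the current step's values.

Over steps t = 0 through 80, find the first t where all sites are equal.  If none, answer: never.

Simulating step by step:
t=0: [4, 15, 22, 16, 37, 38, 82]  (not all equal)
t=1: [50, 51, 52, 51, 52, 52, 51]  (not all equal)
t=2: [84, 84, 84, 84, 84, 84, 84]  (all equal)

Answer: 2
Key observation: Synchronization is absorbing here: once all sites are equal they stay equal, and step 2 is the first all-equal step.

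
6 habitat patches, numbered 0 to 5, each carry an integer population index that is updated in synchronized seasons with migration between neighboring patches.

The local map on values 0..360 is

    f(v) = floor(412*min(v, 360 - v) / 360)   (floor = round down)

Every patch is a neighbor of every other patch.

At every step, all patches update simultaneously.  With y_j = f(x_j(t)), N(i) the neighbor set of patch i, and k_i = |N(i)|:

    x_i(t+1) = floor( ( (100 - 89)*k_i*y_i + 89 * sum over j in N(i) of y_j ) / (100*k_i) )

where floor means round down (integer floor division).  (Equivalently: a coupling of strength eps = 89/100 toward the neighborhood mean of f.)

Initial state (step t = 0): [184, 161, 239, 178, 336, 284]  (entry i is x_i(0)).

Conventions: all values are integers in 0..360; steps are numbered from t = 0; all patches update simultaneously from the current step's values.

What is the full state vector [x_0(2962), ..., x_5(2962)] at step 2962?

Simulating step by step:
t=0: [184, 161, 239, 178, 336, 284]
t=1: [135, 136, 139, 135, 147, 143]
t=2: [159, 159, 158, 159, 158, 158]
t=3: [180, 180, 180, 180, 180, 180]
t=4: [206, 206, 206, 206, 206, 206]
t=5: [176, 176, 176, 176, 176, 176]
t=6: [201, 201, 201, 201, 201, 201]
t=7: [181, 181, 181, 181, 181, 181]
t=8: [204, 204, 204, 204, 204, 204]
t=9: [178, 178, 178, 178, 178, 178]
t=10: [203, 203, 203, 203, 203, 203]
t=11: [179, 179, 179, 179, 179, 179]
t=12: [204, 204, 204, 204, 204, 204]

Answer: [203, 203, 203, 203, 203, 203]
Key observation: The state at step 8, [204, 204, 204, 204, 204, 204], reappears at step 12: the system is in a cycle of period 4 from step 8 on.  Therefore the state at step 2962 equals the state at step 8 + ((2962 - 8) mod 4) = 10, which is [203, 203, 203, 203, 203, 203].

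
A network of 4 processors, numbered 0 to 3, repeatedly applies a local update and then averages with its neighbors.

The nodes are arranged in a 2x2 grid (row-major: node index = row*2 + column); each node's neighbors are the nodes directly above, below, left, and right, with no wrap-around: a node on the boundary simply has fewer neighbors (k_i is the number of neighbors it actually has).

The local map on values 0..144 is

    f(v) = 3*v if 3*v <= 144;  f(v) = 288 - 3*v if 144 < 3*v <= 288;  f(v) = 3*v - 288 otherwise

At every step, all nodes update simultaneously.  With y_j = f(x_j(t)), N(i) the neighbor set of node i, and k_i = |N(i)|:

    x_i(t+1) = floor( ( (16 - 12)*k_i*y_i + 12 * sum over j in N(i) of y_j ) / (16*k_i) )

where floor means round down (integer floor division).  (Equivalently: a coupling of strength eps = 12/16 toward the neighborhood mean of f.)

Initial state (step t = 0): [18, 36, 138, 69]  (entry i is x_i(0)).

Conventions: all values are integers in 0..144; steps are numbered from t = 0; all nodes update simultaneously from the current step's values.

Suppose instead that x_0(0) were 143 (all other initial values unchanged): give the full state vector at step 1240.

Answer: [108, 108, 108, 108]
Key observation: The state at step 20, [108, 108, 108, 108], reappears at step 22: the system is in a cycle of period 2 from step 20 on.  Therefore the state at step 1240 equals the state at step 20 + ((1240 - 20) mod 2) = 20, which is [108, 108, 108, 108].

Derivation:
t=0: [143, 36, 138, 69]
t=1: [123, 110, 114, 108]
t=2: [56, 54, 57, 45]
t=3: [121, 127, 124, 124]
t=4: [85, 82, 80, 87]
t=5: [42, 33, 34, 40]
t=6: [106, 117, 117, 105]
t=7: [54, 37, 37, 54]
t=8: [114, 122, 122, 114]
t=9: [72, 60, 60, 72]
t=10: [99, 81, 81, 99]
t=11: [36, 18, 18, 36]
t=12: [67, 94, 94, 67]
t=13: [26, 66, 66, 26]
t=14: [87, 81, 81, 87]
t=15: [40, 31, 31, 40]
t=16: [99, 113, 113, 99]
t=17: [40, 19, 19, 40]
t=18: [72, 104, 104, 72]
t=19: [36, 60, 60, 36]
t=20: [108, 108, 108, 108]
t=21: [36, 36, 36, 36]
t=22: [108, 108, 108, 108]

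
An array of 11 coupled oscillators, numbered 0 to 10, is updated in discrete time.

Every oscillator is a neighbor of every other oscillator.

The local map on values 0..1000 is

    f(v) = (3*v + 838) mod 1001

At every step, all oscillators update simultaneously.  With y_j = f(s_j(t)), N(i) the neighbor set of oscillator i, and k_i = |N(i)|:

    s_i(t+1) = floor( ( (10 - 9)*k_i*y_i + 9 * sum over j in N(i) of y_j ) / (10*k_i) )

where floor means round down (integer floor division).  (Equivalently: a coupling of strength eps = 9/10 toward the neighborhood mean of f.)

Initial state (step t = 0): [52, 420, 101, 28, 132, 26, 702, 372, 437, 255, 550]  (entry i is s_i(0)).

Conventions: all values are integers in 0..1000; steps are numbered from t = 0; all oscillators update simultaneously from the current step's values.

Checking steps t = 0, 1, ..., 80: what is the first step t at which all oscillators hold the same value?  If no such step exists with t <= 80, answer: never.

Answer: 2
Key observation: Synchronization is absorbing here: once all oscillators are equal they stay equal, and step 2 is the first all-equal step.

Derivation:
t=0: [52, 420, 101, 28, 132, 26, 702, 372, 437, 255, 550]  (not all equal)
t=1: [588, 579, 580, 588, 581, 587, 588, 588, 580, 584, 583]  (not all equal)
t=2: [588, 588, 588, 588, 588, 588, 588, 588, 588, 588, 588]  (all equal)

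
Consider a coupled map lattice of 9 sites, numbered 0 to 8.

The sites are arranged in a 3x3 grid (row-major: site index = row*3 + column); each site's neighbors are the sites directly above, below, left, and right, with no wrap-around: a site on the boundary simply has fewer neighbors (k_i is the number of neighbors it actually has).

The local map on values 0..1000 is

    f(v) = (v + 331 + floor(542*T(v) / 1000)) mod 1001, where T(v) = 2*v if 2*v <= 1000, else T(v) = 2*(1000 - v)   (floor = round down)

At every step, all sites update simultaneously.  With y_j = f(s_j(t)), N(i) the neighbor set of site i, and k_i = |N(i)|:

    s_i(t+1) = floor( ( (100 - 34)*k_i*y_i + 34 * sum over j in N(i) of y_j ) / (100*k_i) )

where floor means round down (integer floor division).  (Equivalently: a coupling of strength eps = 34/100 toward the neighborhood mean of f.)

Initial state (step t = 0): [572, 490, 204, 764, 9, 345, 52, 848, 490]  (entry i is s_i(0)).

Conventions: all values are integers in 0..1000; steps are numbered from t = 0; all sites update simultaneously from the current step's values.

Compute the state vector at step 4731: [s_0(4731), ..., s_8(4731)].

Answer: [586, 646, 306, 526, 578, 364, 524, 555, 400]
Key observation: The state at step 12, [586, 646, 307, 526, 578, 364, 524, 555, 400], reappears at step 18: the system is in a cycle of period 6 from step 12 on.  Therefore the state at step 4731 equals the state at step 12 + ((4731 - 12) mod 6) = 15, which is [586, 646, 306, 526, 578, 364, 524, 555, 400].

Derivation:
t=0: [572, 490, 204, 764, 9, 345, 52, 848, 490]
t=1: [359, 398, 566, 361, 322, 196, 407, 354, 297]
t=2: [92, 155, 394, 83, 89, 636, 142, 172, 763]
t=3: [541, 566, 272, 520, 528, 352, 615, 623, 408]
t=4: [368, 426, 664, 368, 342, 205, 363, 341, 190]
t=5: [116, 199, 402, 88, 122, 627, 79, 123, 614]
t=6: [591, 641, 298, 526, 573, 364, 513, 550, 400]
t=7: [364, 428, 704, 368, 341, 225, 369, 343, 184]
t=8: [111, 200, 407, 88, 125, 652, 88, 125, 614]
t=9: [585, 643, 305, 528, 577, 365, 527, 556, 400]
t=10: [364, 429, 713, 367, 341, 228, 368, 343, 185]
t=11: [112, 202, 408, 87, 125, 657, 86, 125, 617]
t=12: [586, 646, 307, 526, 578, 364, 524, 555, 400]
t=13: [364, 429, 716, 367, 341, 227, 368, 343, 184]
t=14: [112, 202, 407, 87, 125, 656, 86, 125, 615]
t=15: [586, 646, 306, 526, 578, 364, 524, 555, 400]
t=16: [364, 429, 714, 367, 341, 227, 368, 343, 184]
t=17: [112, 202, 408, 87, 125, 656, 86, 125, 615]
t=18: [586, 646, 307, 526, 578, 364, 524, 555, 400]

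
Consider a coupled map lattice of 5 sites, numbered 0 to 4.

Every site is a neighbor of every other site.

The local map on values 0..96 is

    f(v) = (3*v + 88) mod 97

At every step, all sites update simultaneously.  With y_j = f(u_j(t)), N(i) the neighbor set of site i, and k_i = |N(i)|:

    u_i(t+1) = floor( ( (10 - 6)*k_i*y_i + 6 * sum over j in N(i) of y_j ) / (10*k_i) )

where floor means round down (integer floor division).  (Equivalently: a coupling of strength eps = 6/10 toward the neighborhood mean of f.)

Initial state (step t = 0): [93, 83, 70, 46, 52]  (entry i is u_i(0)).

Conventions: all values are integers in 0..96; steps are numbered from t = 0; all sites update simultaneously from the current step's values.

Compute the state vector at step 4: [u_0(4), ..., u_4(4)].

Answer: [39, 30, 45, 28, 31]

Derivation:
t=0: [93, 83, 70, 46, 52]
t=1: [50, 43, 33, 39, 44]
t=2: [40, 34, 51, 31, 35]
t=3: [53, 73, 61, 71, 74]
t=4: [39, 30, 45, 28, 31]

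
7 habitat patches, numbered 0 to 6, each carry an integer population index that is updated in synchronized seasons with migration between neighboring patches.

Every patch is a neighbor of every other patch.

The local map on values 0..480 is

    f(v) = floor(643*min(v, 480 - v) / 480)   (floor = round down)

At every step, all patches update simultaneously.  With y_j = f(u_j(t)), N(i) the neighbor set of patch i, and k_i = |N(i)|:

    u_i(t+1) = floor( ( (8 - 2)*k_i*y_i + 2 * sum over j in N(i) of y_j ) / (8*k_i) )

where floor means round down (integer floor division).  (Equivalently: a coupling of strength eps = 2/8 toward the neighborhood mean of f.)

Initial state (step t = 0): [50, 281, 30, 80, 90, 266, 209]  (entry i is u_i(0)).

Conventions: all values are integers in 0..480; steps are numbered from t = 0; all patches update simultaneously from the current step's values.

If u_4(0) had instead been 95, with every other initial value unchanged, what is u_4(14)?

Simulating step by step:
t=0: [50, 281, 30, 80, 95, 266, 209]
t=1: [95, 237, 77, 124, 138, 251, 246]
t=2: [153, 287, 136, 180, 193, 279, 284]
t=3: [214, 252, 198, 240, 252, 260, 255]
t=4: [289, 302, 274, 313, 302, 294, 299]
t=5: [252, 240, 266, 229, 240, 248, 243]
t=6: [306, 317, 292, 307, 317, 309, 314]
t=7: [231, 221, 244, 230, 221, 228, 224]
t=8: [307, 298, 312, 306, 298, 304, 301]
t=9: [232, 240, 228, 233, 240, 235, 238]
t=10: [311, 319, 307, 312, 319, 314, 316]
t=11: [224, 217, 228, 224, 217, 221, 219]
t=12: [298, 291, 302, 298, 291, 296, 293]
t=13: [244, 251, 240, 244, 251, 246, 249]
t=14: [314, 307, 318, 314, 307, 312, 310]

Answer: u_4(14) = 307
Key observation: This trace re-runs the system from the modified initial state.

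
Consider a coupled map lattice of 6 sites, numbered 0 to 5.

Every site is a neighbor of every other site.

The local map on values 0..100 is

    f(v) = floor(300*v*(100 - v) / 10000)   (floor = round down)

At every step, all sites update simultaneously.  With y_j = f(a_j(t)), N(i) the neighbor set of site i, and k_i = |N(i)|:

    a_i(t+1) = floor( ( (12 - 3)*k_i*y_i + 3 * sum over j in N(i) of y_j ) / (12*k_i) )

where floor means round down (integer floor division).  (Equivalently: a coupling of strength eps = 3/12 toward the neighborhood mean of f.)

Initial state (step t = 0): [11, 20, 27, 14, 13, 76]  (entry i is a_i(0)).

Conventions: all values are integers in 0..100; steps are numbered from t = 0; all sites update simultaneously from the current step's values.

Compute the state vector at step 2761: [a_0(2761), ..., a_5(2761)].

Simulating step by step:
t=0: [11, 20, 27, 14, 13, 76]
t=1: [33, 46, 54, 38, 36, 50]
t=2: [67, 73, 73, 70, 69, 73]
t=3: [64, 59, 59, 62, 63, 59]
t=4: [69, 71, 71, 70, 69, 71]
t=5: [63, 61, 61, 62, 63, 61]
t=6: [69, 70, 70, 70, 69, 70]
t=7: [63, 63, 63, 63, 63, 63]
t=8: [69, 69, 69, 69, 69, 69]
t=9: [64, 64, 64, 64, 64, 64]
t=10: [69, 69, 69, 69, 69, 69]

Answer: [64, 64, 64, 64, 64, 64]
Key observation: The state at step 8, [69, 69, 69, 69, 69, 69], reappears at step 10: the system is in a cycle of period 2 from step 8 on.  Therefore the state at step 2761 equals the state at step 8 + ((2761 - 8) mod 2) = 9, which is [64, 64, 64, 64, 64, 64].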